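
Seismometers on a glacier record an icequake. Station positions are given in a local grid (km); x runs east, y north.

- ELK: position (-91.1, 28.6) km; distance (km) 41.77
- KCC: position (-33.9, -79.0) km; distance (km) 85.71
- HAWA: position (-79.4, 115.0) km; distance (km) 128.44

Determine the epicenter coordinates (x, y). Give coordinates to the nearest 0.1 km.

Circle about each station: (x + 91.1)² + (y − 28.6)² = 41.77²; (x + 33.9)² + (y + 79.0)² = 85.71²; (x + 79.4)² + (y − 115.0)² = 128.44².
Subtracting the ELK equation from the KCC and HAWA equations removes the quadratic terms:
114.4 x − 215.2 y = -7328.43
23.4 x + 172.8 y = -4339.91
Solving the 2×2 system: x ≈ -88.7, y ≈ -13.1 km.
Check against ELK (with the unrounded x, y): √((x + 91.1)²+(y − 28.6)²) = 41.77 ≈ 41.77 km. ✓

(-88.7, -13.1)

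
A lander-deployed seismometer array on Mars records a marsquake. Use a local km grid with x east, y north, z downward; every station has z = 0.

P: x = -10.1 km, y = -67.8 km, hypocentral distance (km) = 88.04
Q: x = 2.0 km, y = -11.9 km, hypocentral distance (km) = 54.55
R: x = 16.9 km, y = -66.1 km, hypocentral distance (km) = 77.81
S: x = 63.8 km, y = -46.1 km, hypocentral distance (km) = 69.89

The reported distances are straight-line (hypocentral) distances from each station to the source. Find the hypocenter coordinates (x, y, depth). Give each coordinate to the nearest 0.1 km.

Each station gives a sphere (x−x_i)² + (y−y_i)² + z² = d_i² (stations at z=0).
Subtracting the P sphere from Q and R: z² cancels, leaving linear equations in x and y:
24.2 x + 111.8 y = 222.10
54.0 x + 3.4 y = 1652.62
Solving: x ≈ 30.900, y ≈ -4.702 km (keep extra digits for the depth step; rounded: 30.9, -4.7).
Then from the P sphere: z² = 88.04² − (x + 10.1)² − (y + 67.8)² with x = 30.900, y = -4.702, so z ≈ 45.702 ≈ 45.7 km.
Check against S (with the unrounded solution): distance 69.89 ≈ 69.89 km. ✓

x ≈ 30.9 km, y ≈ -4.7 km, depth ≈ 45.7 km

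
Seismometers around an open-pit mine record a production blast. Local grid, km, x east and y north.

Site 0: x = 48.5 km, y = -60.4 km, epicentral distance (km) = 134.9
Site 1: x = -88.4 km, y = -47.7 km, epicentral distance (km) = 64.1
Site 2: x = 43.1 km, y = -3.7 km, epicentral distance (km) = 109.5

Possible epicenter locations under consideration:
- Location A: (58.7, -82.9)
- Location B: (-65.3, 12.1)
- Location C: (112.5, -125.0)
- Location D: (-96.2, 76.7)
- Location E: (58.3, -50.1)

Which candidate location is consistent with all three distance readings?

For each candidate, compare |candidate − station| to the reported distance:
Location A: residuals Site 0 110.2, Site 1 87.2, Site 2 28.8 → max 110.2 km
Location B: residuals Site 0 0.0, Site 1 0.0, Site 2 0.0 → max 0.0 km
Location C: residuals Site 0 44.0, Site 1 151.2, Site 2 30.2 → max 151.2 km
Location D: residuals Site 0 64.4, Site 1 60.5, Site 2 51.3 → max 64.4 km
Location E: residuals Site 0 120.7, Site 1 82.6, Site 2 60.7 → max 120.7 km
Only Location B has all residuals ≈ 0.

Location B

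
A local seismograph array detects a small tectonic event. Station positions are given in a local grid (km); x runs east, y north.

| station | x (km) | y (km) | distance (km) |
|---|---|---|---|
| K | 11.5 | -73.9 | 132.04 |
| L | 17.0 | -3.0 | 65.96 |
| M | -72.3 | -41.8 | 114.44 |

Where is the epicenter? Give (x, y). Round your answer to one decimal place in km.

Circle about each station: (x − 11.5)² + (y + 73.9)² = 132.04²; (x − 17.0)² + (y + 3.0)² = 65.96²; (x + 72.3)² + (y + 41.8)² = 114.44².
Subtracting pairs of circle equations eliminates x²+y² and gives linear equations (the radical axes):
11.0 x + 141.8 y = 7788.38
-167.6 x + 64.2 y = 5719.12
Solving the 2×2 system: x ≈ -12.7, y ≈ 55.9 km.

x ≈ -12.7 km, y ≈ 55.9 km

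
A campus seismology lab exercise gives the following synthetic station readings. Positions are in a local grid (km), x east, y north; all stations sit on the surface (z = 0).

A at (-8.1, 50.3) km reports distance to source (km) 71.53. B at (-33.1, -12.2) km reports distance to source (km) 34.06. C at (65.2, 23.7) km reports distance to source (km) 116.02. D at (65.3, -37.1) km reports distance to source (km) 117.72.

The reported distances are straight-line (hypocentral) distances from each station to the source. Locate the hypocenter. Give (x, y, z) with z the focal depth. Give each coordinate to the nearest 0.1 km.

x ≈ -43.1 km, y ≈ -3.6 km, depth ≈ 31.4 km

Each station gives a sphere (x−x_i)² + (y−y_i)² + z² = d_i² (stations at z=0).
Subtracting the A sphere from B and C: z² cancels, leaving linear equations in x and y:
-50.0 x − 125.0 y = 2605.21
146.6 x − 53.2 y = -6127.07
Solving: x ≈ -43.101, y ≈ -3.601 km (keep extra digits for the depth step; rounded: -43.1, -3.6).
Then from the A sphere: z² = 71.53² − (x + 8.1)² − (y − 50.3)² with x = -43.101, y = -3.601, so z ≈ 31.403 ≈ 31.4 km.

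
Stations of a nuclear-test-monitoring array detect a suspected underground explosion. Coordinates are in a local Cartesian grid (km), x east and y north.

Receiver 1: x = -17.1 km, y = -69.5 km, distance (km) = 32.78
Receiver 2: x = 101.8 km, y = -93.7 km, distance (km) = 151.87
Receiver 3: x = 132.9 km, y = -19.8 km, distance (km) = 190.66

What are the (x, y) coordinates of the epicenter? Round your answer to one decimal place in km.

(-49.1, -76.6)

Circle about each station: (x + 17.1)² + (y + 69.5)² = 32.78²; (x − 101.8)² + (y + 93.7)² = 151.87²; (x − 132.9)² + (y + 19.8)² = 190.66².
Subtracting the Receiver 1 equation from the Receiver 2 and Receiver 3 equations removes the quadratic terms:
237.8 x − 48.4 y = -7969.70
300.0 x + 99.4 y = -22344.92
Solving the 2×2 system: x ≈ -49.1, y ≈ -76.6 km.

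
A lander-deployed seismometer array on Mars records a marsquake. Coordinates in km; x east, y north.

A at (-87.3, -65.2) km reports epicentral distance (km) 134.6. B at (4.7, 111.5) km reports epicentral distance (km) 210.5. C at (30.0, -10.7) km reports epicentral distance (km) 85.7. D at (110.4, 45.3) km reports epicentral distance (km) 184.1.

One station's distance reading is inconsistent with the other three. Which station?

Solve using three stations at a time. Using A, B, C (subtract circle equations pairwise → linear system) gives (x, y) ≈ (43.9, -95.3).
Distances from that point to each station vs reported:
  A: calculated 134.7 vs reported 134.6 → residual 0.1 km
  B: calculated 210.5 vs reported 210.5 → residual 0.0 km
  C: calculated 85.8 vs reported 85.7 → residual 0.1 km
  D: calculated 155.6 vs reported 184.1 → residual 28.5 km
A, B, C are mutually consistent (residuals ≈ 0); D is off by 28.5 km.

D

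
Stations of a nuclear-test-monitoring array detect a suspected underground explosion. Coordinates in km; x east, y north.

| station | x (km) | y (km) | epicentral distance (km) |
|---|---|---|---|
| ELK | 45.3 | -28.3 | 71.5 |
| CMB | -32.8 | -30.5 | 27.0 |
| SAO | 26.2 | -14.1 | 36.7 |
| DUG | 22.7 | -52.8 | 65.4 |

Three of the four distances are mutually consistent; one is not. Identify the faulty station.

SAO

Solve using three stations at a time. Using ELK, CMB, DUG (subtract circle equations pairwise → linear system) gives (x, y) ≈ (-22.5, -5.5).
Distances from that point to each station vs reported:
  ELK: calculated 71.5 vs reported 71.5 → residual 0.0 km
  CMB: calculated 27.1 vs reported 27.0 → residual 0.1 km
  SAO: calculated 49.4 vs reported 36.7 → residual 12.7 km
  DUG: calculated 65.4 vs reported 65.4 → residual 0.0 km
ELK, CMB, DUG are mutually consistent (residuals ≈ 0); SAO is off by 12.7 km.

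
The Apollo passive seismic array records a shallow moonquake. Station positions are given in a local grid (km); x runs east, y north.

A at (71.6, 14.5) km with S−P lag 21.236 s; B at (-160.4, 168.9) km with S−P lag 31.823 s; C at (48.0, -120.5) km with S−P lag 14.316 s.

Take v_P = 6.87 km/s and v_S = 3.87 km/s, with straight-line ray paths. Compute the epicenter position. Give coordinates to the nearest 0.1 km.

(-77.3, -100.6)

Distance from S−P lag: d = Δt · v_P v_S / (v_P − v_S) = Δt · (6.87·3.87)/(6.87−3.87) ≈ 8.8623·Δt.
So d_A = 188.20, d_B = 282.02, d_C = 126.87 km.
Circle about each station: (x − 71.6)² + (y − 14.5)² = 188.20²; (x + 160.4)² + (y − 168.9)² = 282.02²; (x − 48.0)² + (y + 120.5)² = 126.87².
Subtracting pairs of circle equations eliminates x²+y² and gives linear equations (the radical axes):
-464.0 x + 308.8 y = 4802.52
-47.2 x − 270.0 y = 30810.68
Solving the 2×2 system: x ≈ -77.3, y ≈ -100.6 km.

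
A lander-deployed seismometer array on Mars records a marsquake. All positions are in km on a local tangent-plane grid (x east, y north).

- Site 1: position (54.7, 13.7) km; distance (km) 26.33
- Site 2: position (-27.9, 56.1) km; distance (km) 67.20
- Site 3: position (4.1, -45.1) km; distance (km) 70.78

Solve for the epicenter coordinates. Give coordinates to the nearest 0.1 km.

x ≈ 29.4 km, y ≈ 21.0 km

Circle about each station: (x − 54.7)² + (y − 13.7)² = 26.33²; (x + 27.9)² + (y − 56.1)² = 67.20²; (x − 4.1)² + (y + 45.1)² = 70.78².
Subtracting the Site 1 equation from the Site 2 and Site 3 equations removes the quadratic terms:
-165.2 x + 84.8 y = -3076.73
-101.2 x − 117.6 y = -5445.50
Solving the 2×2 system: x ≈ 29.4, y ≈ 21.0 km.
Check against Site 1 (with the unrounded x, y): √((x − 54.7)²+(y − 13.7)²) = 26.33 ≈ 26.33 km. ✓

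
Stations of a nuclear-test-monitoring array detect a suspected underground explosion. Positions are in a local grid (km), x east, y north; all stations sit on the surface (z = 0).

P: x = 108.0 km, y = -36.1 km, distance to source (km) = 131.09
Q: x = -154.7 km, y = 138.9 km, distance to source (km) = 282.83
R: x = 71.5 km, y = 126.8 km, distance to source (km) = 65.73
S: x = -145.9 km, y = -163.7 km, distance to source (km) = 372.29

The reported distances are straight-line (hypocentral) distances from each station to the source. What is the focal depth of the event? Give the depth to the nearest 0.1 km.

z ≈ 20.8 km

Each station gives a sphere (x−x_i)² + (y−y_i)² + z² = d_i² (stations at z=0).
Subtracting the P sphere from Q and R: z² cancels, leaving linear equations in x and y:
-525.4 x + 350.0 y = -32550.13
-73.0 x + 325.8 y = 21087.44
Solving: x ≈ 123.505, y ≈ 92.398 km (keep extra digits for the depth step; rounded: 123.5, 92.4).
Then from the P sphere: z² = 131.09² − (x − 108.0)² − (y + 36.1)² with x = 123.505, y = 92.398, so z ≈ 20.795 ≈ 20.8 km.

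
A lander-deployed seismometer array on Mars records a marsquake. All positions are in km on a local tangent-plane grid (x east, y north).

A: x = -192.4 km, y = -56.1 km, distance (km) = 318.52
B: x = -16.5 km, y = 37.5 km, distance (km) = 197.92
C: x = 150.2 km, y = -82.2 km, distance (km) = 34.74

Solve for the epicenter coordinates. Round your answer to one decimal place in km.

122.6 km east, -103.3 km north

Circle about each station: (x + 192.4)² + (y + 56.1)² = 318.52²; (x + 16.5)² + (y − 37.5)² = 197.92²; (x − 150.2)² + (y + 82.2)² = 34.74².
Subtracting the A equation from the B and C equations removes the quadratic terms:
351.8 x + 187.2 y = 23796.19
685.2 x − 52.2 y = 89400.03
Solving the 2×2 system: x ≈ 122.6, y ≈ -103.3 km.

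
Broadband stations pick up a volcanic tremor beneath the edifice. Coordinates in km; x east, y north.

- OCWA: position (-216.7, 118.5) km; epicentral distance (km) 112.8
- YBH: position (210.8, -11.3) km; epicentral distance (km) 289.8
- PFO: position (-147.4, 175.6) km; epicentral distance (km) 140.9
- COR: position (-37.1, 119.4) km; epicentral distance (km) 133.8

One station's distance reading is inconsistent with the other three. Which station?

Solve using three stations at a time. Using OCWA, PFO, COR (subtract circle equations pairwise → linear system) gives (x, y) ≈ (-140.9, 34.7).
Distances from that point to each station vs reported:
  OCWA: calculated 113.0 vs reported 112.8 → residual 0.2 km
  YBH: calculated 354.7 vs reported 289.8 → residual 64.9 km
  PFO: calculated 141.1 vs reported 140.9 → residual 0.2 km
  COR: calculated 134.0 vs reported 133.8 → residual 0.2 km
OCWA, PFO, COR are mutually consistent (residuals ≈ 0); YBH is off by 64.9 km.

YBH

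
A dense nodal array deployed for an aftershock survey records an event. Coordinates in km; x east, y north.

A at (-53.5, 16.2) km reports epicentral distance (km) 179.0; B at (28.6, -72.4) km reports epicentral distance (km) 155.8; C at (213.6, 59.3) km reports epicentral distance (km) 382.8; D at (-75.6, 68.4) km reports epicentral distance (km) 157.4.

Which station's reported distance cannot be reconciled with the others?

D

Solve using three stations at a time. Using A, B, C (subtract circle equations pairwise → linear system) gives (x, y) ≈ (-103.0, -155.9).
Distances from that point to each station vs reported:
  A: calculated 179.1 vs reported 179.0 → residual 0.1 km
  B: calculated 155.9 vs reported 155.8 → residual 0.1 km
  C: calculated 382.8 vs reported 382.8 → residual 0.0 km
  D: calculated 225.9 vs reported 157.4 → residual 68.5 km
A, B, C are mutually consistent (residuals ≈ 0); D is off by 68.5 km.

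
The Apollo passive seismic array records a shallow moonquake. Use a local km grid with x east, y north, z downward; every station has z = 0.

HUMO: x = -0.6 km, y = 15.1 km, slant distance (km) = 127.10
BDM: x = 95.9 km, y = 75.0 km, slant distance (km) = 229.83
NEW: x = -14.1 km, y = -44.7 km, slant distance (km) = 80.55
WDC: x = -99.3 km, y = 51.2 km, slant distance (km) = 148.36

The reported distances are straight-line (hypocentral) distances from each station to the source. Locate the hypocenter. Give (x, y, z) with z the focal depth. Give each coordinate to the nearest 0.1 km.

x ≈ -62.8 km, y ≈ -83.1 km, depth ≈ 51.4 km

Each station gives a sphere (x−x_i)² + (y−y_i)² + z² = d_i² (stations at z=0).
Subtracting the HUMO sphere from BDM and NEW: z² cancels, leaving linear equations in x and y:
193.0 x + 119.8 y = -22073.98
-27.0 x − 119.6 y = 11634.64
Solving: x ≈ -62.787, y ≈ -83.105 km (keep extra digits for the depth step; rounded: -62.8, -83.1).
Then from the HUMO sphere: z² = 127.10² − (x + 0.6)² − (y − 15.1)² with x = -62.787, y = -83.105, so z ≈ 51.410 ≈ 51.4 km.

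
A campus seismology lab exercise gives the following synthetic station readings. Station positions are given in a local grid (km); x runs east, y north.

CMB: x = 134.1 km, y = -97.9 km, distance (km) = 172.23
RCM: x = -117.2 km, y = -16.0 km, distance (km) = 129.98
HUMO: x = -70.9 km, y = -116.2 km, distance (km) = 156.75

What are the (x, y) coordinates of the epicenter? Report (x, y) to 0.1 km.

Circle about each station: (x − 134.1)² + (y + 97.9)² = 172.23²; (x + 117.2)² + (y + 16.0)² = 129.98²; (x + 70.9)² + (y + 116.2)² = 156.75².
Subtracting pairs of circle equations eliminates x²+y² and gives linear equations (the radical axes):
-502.6 x + 163.8 y = -807.01
-410.0 x − 36.6 y = -3945.36
Solving the 2×2 system: x ≈ 7.9, y ≈ 19.3 km.

x ≈ 7.9 km, y ≈ 19.3 km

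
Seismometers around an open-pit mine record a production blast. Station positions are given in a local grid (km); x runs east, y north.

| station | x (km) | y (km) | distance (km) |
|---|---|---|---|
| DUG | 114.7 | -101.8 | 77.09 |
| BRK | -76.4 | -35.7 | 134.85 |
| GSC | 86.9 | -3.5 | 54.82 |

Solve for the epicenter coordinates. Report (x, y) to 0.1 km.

57.7 km east, -49.9 km north

Circle about each station: (x − 114.7)² + (y + 101.8)² = 77.09²; (x + 76.4)² + (y + 35.7)² = 134.85²; (x − 86.9)² + (y + 3.5)² = 54.82².
Subtracting the DUG equation from the BRK and GSC equations removes the quadratic terms:
-382.2 x + 132.2 y = -28649.53
-55.6 x + 196.6 y = -13017.83
Solving the 2×2 system: x ≈ 57.7, y ≈ -49.9 km.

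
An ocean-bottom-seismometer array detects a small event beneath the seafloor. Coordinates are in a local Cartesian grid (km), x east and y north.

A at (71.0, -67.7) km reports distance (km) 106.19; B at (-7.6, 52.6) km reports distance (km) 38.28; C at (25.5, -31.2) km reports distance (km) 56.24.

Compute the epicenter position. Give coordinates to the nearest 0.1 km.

Circle about each station: (x − 71.0)² + (y + 67.7)² = 106.19²; (x + 7.6)² + (y − 52.6)² = 38.28²; (x − 25.5)² + (y + 31.2)² = 56.24².
Subtracting the A equation from the B and C equations removes the quadratic terms:
-157.2 x + 240.6 y = 3011.19
-91.0 x + 73.0 y = 112.78
Solving the 2×2 system: x ≈ 18.5, y ≈ 24.6 km.

(18.5, 24.6)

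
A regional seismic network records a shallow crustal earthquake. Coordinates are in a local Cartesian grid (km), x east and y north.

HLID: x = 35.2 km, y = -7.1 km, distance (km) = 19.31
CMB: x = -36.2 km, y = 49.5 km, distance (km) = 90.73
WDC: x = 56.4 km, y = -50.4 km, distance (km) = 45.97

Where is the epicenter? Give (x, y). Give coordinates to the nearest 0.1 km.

(21.4, -20.6)

Circle about each station: (x − 35.2)² + (y + 7.1)² = 19.31²; (x + 36.2)² + (y − 49.5)² = 90.73²; (x − 56.4)² + (y + 50.4)² = 45.97².
Subtracting pairs of circle equations eliminates x²+y² and gives linear equations (the radical axes):
-142.8 x + 113.2 y = -5387.82
42.4 x − 86.6 y = 2691.31
Solving the 2×2 system: x ≈ 21.4, y ≈ -20.6 km.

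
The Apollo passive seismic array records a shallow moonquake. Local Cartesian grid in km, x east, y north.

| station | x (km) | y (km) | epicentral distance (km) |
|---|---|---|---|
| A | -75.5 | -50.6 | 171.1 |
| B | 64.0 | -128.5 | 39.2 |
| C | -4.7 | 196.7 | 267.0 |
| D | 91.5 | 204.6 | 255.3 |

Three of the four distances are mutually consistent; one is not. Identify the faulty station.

B

Solve using three stations at a time. Using A, C, D (subtract circle equations pairwise → linear system) gives (x, y) ≈ (95.8, -50.8).
Distances from that point to each station vs reported:
  A: calculated 171.3 vs reported 171.1 → residual 0.2 km
  B: calculated 84.0 vs reported 39.2 → residual 44.8 km
  C: calculated 267.1 vs reported 267.0 → residual 0.1 km
  D: calculated 255.4 vs reported 255.3 → residual 0.1 km
A, C, D are mutually consistent (residuals ≈ 0); B is off by 44.8 km.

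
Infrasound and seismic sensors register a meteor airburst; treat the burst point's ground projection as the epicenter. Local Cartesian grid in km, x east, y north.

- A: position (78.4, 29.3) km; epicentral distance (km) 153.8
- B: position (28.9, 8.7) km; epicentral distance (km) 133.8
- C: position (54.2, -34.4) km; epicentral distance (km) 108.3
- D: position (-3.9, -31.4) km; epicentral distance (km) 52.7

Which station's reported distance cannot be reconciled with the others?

B

Solve using three stations at a time. Using A, C, D (subtract circle equations pairwise → linear system) gives (x, y) ≈ (-52.8, -50.9).
Distances from that point to each station vs reported:
  A: calculated 153.8 vs reported 153.8 → residual 0.0 km
  B: calculated 101.1 vs reported 133.8 → residual 32.7 km
  C: calculated 108.3 vs reported 108.3 → residual 0.0 km
  D: calculated 52.7 vs reported 52.7 → residual 0.0 km
A, C, D are mutually consistent (residuals ≈ 0); B is off by 32.7 km.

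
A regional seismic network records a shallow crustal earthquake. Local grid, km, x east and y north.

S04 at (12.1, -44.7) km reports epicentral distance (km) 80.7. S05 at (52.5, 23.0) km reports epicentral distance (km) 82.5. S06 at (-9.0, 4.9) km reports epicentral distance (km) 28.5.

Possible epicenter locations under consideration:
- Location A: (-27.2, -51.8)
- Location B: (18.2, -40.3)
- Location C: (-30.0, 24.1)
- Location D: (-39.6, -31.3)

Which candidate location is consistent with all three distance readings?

For each candidate, compare |candidate − station| to the reported distance:
Location A: residuals S04 40.8, S05 26.8, S06 31.0 → max 40.8 km
Location B: residuals S04 73.2, S05 10.5, S06 24.3 → max 73.2 km
Location C: residuals S04 0.0, S05 0.0, S06 0.0 → max 0.0 km
Location D: residuals S04 27.3, S05 24.4, S06 18.9 → max 27.3 km
Only Location C has all residuals ≈ 0.

Location C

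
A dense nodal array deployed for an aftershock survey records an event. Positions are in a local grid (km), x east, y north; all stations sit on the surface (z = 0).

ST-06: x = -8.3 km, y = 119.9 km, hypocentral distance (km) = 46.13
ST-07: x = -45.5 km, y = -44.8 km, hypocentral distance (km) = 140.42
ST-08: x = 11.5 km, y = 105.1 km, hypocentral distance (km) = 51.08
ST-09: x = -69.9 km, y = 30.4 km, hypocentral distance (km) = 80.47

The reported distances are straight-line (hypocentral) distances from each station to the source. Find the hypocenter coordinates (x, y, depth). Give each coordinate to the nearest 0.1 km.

Each station gives a sphere (x−x_i)² + (y−y_i)² + z² = d_i² (stations at z=0).
Subtracting the ST-06 sphere from ST-07 and ST-08: z² cancels, leaving linear equations in x and y:
-74.4 x − 329.4 y = -27957.41
39.6 x − 29.6 y = -3747.83
Solving: x ≈ -26.694, y ≈ 90.903 km (keep extra digits for the depth step; rounded: -26.7, 90.9).
Then from the ST-06 sphere: z² = 46.13² − (x + 8.3)² − (y − 119.9)² with x = -26.694, y = 90.903, so z ≈ 30.803 ≈ 30.8 km.
Check against ST-09 (with the unrounded solution): distance 80.47 ≈ 80.47 km. ✓

(-26.7, 90.9, 30.8)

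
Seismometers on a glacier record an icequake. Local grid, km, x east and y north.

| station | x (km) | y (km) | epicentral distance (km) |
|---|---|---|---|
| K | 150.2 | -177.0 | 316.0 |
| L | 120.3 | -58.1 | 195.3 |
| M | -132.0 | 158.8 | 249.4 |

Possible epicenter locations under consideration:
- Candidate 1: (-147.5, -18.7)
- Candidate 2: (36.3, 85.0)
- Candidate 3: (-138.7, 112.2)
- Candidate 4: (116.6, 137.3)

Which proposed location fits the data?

For each candidate, compare |candidate − station| to the reported distance:
Candidate 1: residuals K 21.2, L 75.4, M 71.2 → max 75.4 km
Candidate 2: residuals K 30.3, L 29.4, M 65.6 → max 65.6 km
Candidate 3: residuals K 92.8, L 114.7, M 202.3 → max 202.3 km
Candidate 4: residuals K 0.1, L 0.1, M 0.1 → max 0.1 km
Only Candidate 4 has all residuals ≈ 0.

Candidate 4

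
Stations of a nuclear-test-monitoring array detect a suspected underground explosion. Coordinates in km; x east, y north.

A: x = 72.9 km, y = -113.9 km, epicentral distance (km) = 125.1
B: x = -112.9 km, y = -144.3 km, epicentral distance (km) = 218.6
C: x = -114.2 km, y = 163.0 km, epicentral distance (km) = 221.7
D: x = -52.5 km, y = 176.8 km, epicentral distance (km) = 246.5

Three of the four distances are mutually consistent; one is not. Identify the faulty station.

Solve using three stations at a time. Using A, B, C (subtract circle equations pairwise → linear system) gives (x, y) ≈ (44.1, 7.8).
Distances from that point to each station vs reported:
  A: calculated 125.1 vs reported 125.1 → residual 0.0 km
  B: calculated 218.6 vs reported 218.6 → residual 0.0 km
  C: calculated 221.7 vs reported 221.7 → residual 0.0 km
  D: calculated 194.7 vs reported 246.5 → residual 51.8 km
A, B, C are mutually consistent (residuals ≈ 0); D is off by 51.8 km.

D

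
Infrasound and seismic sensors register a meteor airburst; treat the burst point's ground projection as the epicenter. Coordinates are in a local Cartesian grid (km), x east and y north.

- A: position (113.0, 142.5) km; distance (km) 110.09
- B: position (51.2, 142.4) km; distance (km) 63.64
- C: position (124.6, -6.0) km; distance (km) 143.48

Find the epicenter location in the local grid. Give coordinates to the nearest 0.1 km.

(16.9, 88.8)

Circle about each station: (x − 113.0)² + (y − 142.5)² = 110.09²; (x − 51.2)² + (y − 142.4)² = 63.64²; (x − 124.6)² + (y + 6.0)² = 143.48².
Subtracting the A equation from the B and C equations removes the quadratic terms:
-123.6 x − 0.2 y = -2106.29
23.2 x − 297.0 y = -25980.79
Solving the 2×2 system: x ≈ 16.9, y ≈ 88.8 km.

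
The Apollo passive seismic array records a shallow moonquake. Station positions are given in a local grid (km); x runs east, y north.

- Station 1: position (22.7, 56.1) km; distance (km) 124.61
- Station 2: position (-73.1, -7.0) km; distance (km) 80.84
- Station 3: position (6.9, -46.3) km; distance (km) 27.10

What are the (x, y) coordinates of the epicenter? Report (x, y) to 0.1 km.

Circle about each station: (x − 22.7)² + (y − 56.1)² = 124.61²; (x + 73.1)² + (y + 7.0)² = 80.84²; (x − 6.9)² + (y + 46.3)² = 27.10².
Subtracting the Station 1 equation from the Station 2 and Station 3 equations removes the quadratic terms:
-191.6 x − 126.2 y = 10722.66
-31.6 x − 204.8 y = 13322.04
Solving the 2×2 system: x ≈ -14.6, y ≈ -62.8 km.
Check against Station 1 (with the unrounded x, y): √((x − 22.7)²+(y − 56.1)²) = 124.61 ≈ 124.61 km. ✓

(-14.6, -62.8)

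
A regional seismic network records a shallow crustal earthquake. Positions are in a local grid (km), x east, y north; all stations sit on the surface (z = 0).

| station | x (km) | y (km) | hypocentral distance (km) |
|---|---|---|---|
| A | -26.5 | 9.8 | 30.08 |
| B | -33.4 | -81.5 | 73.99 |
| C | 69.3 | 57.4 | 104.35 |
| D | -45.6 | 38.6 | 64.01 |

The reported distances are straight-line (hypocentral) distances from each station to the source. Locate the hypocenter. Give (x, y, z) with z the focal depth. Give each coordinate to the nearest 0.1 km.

(-7.8, -12.5, 7.6)

Each station gives a sphere (x−x_i)² + (y−y_i)² + z² = d_i² (stations at z=0).
Subtracting the A sphere from B and C: z² cancels, leaving linear equations in x and y:
-13.8 x − 182.6 y = 2389.81
191.6 x + 95.2 y = -2685.16
Solving: x ≈ -7.805, y ≈ -12.498 km (keep extra digits for the depth step; rounded: -7.8, -12.5).
Then from the A sphere: z² = 30.08² − (x + 26.5)² − (y − 9.8)² with x = -7.805, y = -12.498, so z ≈ 7.623 ≈ 7.6 km.
Check against D (with the unrounded solution): distance 64.01 ≈ 64.01 km. ✓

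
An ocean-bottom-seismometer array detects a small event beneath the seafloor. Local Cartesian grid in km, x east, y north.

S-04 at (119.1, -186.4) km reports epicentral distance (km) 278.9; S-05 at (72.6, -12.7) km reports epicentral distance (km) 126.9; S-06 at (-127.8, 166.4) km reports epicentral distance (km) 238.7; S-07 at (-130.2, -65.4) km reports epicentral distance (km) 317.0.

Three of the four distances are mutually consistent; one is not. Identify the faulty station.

Solve using three stations at a time. Using S-04, S-05, S-07 (subtract circle equations pairwise → linear system) gives (x, y) ≈ (145.4, 91.3).
Distances from that point to each station vs reported:
  S-04: calculated 278.9 vs reported 278.9 → residual 0.0 km
  S-05: calculated 126.9 vs reported 126.9 → residual 0.0 km
  S-06: calculated 283.3 vs reported 238.7 → residual 44.6 km
  S-07: calculated 317.0 vs reported 317.0 → residual 0.0 km
S-04, S-05, S-07 are mutually consistent (residuals ≈ 0); S-06 is off by 44.6 km.

S-06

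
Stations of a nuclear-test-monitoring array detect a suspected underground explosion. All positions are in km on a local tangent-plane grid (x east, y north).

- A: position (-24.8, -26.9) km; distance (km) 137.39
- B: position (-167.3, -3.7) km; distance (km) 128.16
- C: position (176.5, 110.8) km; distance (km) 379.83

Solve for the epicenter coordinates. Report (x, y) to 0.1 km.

(-122.3, -123.7)

Circle about each station: (x + 24.8)² + (y + 26.9)² = 137.39²; (x + 167.3)² + (y + 3.7)² = 128.16²; (x − 176.5)² + (y − 110.8)² = 379.83².
Subtracting the A equation from the B and C equations removes the quadratic terms:
-285.0 x + 46.4 y = 29115.36
402.6 x + 275.4 y = -83304.58
Solving the 2×2 system: x ≈ -122.3, y ≈ -123.7 km.
Check against A (with the unrounded x, y): √((x + 24.8)²+(y + 26.9)²) = 137.39 ≈ 137.39 km. ✓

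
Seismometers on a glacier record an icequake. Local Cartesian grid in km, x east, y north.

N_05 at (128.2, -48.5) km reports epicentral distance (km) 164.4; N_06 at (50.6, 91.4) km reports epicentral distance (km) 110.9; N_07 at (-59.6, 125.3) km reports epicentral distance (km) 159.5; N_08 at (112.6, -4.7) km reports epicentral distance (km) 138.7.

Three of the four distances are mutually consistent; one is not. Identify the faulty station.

Solve using three stations at a time. Using N_05, N_06, N_08 (subtract circle equations pairwise → linear system) gives (x, y) ≈ (-25.5, 10.4).
Distances from that point to each station vs reported:
  N_05: calculated 164.6 vs reported 164.4 → residual 0.2 km
  N_06: calculated 111.2 vs reported 110.9 → residual 0.3 km
  N_07: calculated 119.9 vs reported 159.5 → residual 39.6 km
  N_08: calculated 138.9 vs reported 138.7 → residual 0.2 km
N_05, N_06, N_08 are mutually consistent (residuals ≈ 0); N_07 is off by 39.6 km.

N_07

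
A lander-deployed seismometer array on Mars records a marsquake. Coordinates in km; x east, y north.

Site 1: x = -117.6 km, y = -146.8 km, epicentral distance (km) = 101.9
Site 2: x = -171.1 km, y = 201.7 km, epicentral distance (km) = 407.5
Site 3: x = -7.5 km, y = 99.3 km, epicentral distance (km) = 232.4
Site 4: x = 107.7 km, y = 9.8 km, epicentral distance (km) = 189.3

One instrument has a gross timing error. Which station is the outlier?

Site 2

Solve using three stations at a time. Using Site 1, Site 3, Site 4 (subtract circle equations pairwise → linear system) gives (x, y) ≈ (-16.7, -132.9).
Distances from that point to each station vs reported:
  Site 1: calculated 101.9 vs reported 101.9 → residual 0.0 km
  Site 2: calculated 368.5 vs reported 407.5 → residual 39.0 km
  Site 3: calculated 232.4 vs reported 232.4 → residual 0.0 km
  Site 4: calculated 189.3 vs reported 189.3 → residual 0.0 km
Site 1, Site 3, Site 4 are mutually consistent (residuals ≈ 0); Site 2 is off by 39.0 km.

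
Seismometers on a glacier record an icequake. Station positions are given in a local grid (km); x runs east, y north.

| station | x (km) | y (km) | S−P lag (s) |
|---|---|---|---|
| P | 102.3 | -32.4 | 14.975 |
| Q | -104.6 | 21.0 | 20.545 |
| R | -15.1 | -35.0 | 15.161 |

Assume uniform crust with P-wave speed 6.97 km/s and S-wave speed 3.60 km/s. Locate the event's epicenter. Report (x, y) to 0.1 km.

x ≈ 42.8 km, y ≈ 61.9 km

Distance from S−P lag: d = Δt · v_P v_S / (v_P − v_S) = Δt · (6.97·3.60)/(6.97−3.60) ≈ 7.4457·Δt.
So d_P = 111.50, d_Q = 152.97, d_R = 112.88 km.
Circle about each station: (x − 102.3)² + (y + 32.4)² = 111.50²; (x + 104.6)² + (y − 21.0)² = 152.97²; (x + 15.1)² + (y + 35.0)² = 112.88².
Subtracting the P equation from the Q and R equations removes the quadratic terms:
-413.8 x + 106.8 y = -11100.46
-234.8 x − 5.2 y = -10371.68
Solving the 2×2 system: x ≈ 42.8, y ≈ 61.9 km.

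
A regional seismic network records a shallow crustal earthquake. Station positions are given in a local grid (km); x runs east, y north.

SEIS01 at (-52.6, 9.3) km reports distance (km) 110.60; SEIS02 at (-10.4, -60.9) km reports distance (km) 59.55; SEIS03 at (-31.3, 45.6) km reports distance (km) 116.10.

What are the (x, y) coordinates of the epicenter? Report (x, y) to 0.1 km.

x ≈ 45.8 km, y ≈ -41.2 km

Circle about each station: (x + 52.6)² + (y − 9.3)² = 110.60²; (x + 10.4)² + (y + 60.9)² = 59.55²; (x + 31.3)² + (y − 45.6)² = 116.10².
Subtracting the SEIS01 equation from the SEIS02 and SEIS03 equations removes the quadratic terms:
84.4 x − 140.4 y = 9649.88
42.6 x + 72.6 y = -1041.05
Solving the 2×2 system: x ≈ 45.8, y ≈ -41.2 km.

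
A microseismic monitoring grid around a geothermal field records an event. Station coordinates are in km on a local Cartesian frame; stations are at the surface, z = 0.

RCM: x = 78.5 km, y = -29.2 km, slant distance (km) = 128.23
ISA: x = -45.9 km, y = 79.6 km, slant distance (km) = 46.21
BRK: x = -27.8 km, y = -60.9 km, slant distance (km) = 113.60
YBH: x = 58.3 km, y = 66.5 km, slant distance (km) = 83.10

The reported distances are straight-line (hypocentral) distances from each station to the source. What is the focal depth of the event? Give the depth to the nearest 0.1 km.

Each station gives a sphere (x−x_i)² + (y−y_i)² + z² = d_i² (stations at z=0).
Subtracting the RCM sphere from ISA and BRK: z² cancels, leaving linear equations in x and y:
-248.8 x + 217.6 y = 15735.65
-212.6 x − 63.4 y = 1004.73
Solving: x ≈ -19.606, y ≈ 49.897 km (keep extra digits for the depth step; rounded: -19.6, 49.9).
Then from the RCM sphere: z² = 128.23² − (x − 78.5)² − (y + 29.2)² with x = -19.606, y = 49.897, so z ≈ 23.703 ≈ 23.7 km.

depth ≈ 23.7 km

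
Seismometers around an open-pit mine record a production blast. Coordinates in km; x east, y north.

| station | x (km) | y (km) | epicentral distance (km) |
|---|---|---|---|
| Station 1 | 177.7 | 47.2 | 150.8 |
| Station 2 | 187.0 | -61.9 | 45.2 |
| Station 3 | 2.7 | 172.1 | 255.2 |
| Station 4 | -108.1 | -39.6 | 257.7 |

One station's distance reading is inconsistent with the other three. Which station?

Station 1

Solve using three stations at a time. Using Station 2, Station 3, Station 4 (subtract circle equations pairwise → linear system) gives (x, y) ≈ (149.6, -36.6).
Distances from that point to each station vs reported:
  Station 1: calculated 88.4 vs reported 150.8 → residual 62.4 km
  Station 2: calculated 45.2 vs reported 45.2 → residual 0.0 km
  Station 3: calculated 255.2 vs reported 255.2 → residual 0.0 km
  Station 4: calculated 257.7 vs reported 257.7 → residual 0.0 km
Station 2, Station 3, Station 4 are mutually consistent (residuals ≈ 0); Station 1 is off by 62.4 km.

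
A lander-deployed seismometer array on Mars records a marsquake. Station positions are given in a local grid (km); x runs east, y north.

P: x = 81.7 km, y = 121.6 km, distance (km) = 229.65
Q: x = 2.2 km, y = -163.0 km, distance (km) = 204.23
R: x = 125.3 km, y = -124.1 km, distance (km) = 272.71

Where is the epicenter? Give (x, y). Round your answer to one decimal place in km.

x ≈ -115.5 km, y ≈ 3.9 km

Circle about each station: (x − 81.7)² + (y − 121.6)² = 229.65²; (x − 2.2)² + (y + 163.0)² = 204.23²; (x − 125.3)² + (y + 124.1)² = 272.71².
Subtracting the P equation from the Q and R equations removes the quadratic terms:
-159.0 x − 569.2 y = 16141.62
87.2 x − 491.4 y = -11992.17
Solving the 2×2 system: x ≈ -115.5, y ≈ 3.9 km.
Check against P (with the unrounded x, y): √((x − 81.7)²+(y − 121.6)²) = 229.66 ≈ 229.65 km. ✓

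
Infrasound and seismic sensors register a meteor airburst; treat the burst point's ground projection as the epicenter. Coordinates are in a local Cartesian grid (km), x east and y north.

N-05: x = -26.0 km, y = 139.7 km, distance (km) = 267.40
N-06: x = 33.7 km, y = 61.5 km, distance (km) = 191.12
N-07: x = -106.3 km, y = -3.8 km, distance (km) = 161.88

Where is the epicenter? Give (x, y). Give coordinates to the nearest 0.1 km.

x ≈ -0.7 km, y ≈ -126.5 km

Circle about each station: (x + 26.0)² + (y − 139.7)² = 267.40²; (x − 33.7)² + (y − 61.5)² = 191.12²; (x + 106.3)² + (y + 3.8)² = 161.88².
Subtracting the N-05 equation from the N-06 and N-07 equations removes the quadratic terms:
119.4 x − 156.4 y = 19701.76
-160.6 x − 287.0 y = 36419.67
Solving the 2×2 system: x ≈ -0.7, y ≈ -126.5 km.
Check against N-05 (with the unrounded x, y): √((x + 26.0)²+(y − 139.7)²) = 267.40 ≈ 267.40 km. ✓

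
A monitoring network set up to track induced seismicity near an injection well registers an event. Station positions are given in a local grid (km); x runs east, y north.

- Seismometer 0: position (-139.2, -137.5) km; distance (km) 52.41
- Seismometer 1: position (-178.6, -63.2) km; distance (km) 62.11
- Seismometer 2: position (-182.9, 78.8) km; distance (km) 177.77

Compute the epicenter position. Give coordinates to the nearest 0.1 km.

-121.7 km east, -88.1 km north

Circle about each station: (x + 139.2)² + (y + 137.5)² = 52.41²; (x + 178.6)² + (y + 63.2)² = 62.11²; (x + 182.9)² + (y − 78.8)² = 177.77².
Subtracting pairs of circle equations eliminates x²+y² and gives linear equations (the radical axes):
-78.8 x + 148.6 y = -3501.53
-87.4 x + 432.6 y = -27476.40
Solving the 2×2 system: x ≈ -121.7, y ≈ -88.1 km.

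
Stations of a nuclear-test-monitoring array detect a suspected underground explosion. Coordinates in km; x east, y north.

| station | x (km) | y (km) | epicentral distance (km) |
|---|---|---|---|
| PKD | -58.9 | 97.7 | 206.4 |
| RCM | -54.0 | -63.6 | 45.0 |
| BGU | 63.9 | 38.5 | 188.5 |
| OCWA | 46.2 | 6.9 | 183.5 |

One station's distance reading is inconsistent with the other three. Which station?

Solve using three stations at a time. Using PKD, RCM, BGU (subtract circle equations pairwise → linear system) gives (x, y) ≈ (-53.9, -108.7).
Distances from that point to each station vs reported:
  PKD: calculated 206.4 vs reported 206.4 → residual 0.0 km
  RCM: calculated 45.1 vs reported 45.0 → residual 0.1 km
  BGU: calculated 188.5 vs reported 188.5 → residual 0.0 km
  OCWA: calculated 152.9 vs reported 183.5 → residual 30.6 km
PKD, RCM, BGU are mutually consistent (residuals ≈ 0); OCWA is off by 30.6 km.

OCWA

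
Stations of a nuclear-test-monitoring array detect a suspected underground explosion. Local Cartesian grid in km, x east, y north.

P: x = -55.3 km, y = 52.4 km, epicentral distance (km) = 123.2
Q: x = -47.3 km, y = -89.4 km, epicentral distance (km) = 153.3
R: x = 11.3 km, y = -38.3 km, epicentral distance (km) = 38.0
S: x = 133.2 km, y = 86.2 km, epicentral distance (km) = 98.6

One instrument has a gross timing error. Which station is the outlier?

R

Solve using three stations at a time. Using P, Q, S (subtract circle equations pairwise → linear system) gives (x, y) ≈ (62.8, 17.3).
Distances from that point to each station vs reported:
  P: calculated 123.2 vs reported 123.2 → residual 0.0 km
  Q: calculated 153.3 vs reported 153.3 → residual 0.0 km
  R: calculated 75.7 vs reported 38.0 → residual 37.7 km
  S: calculated 98.6 vs reported 98.6 → residual 0.0 km
P, Q, S are mutually consistent (residuals ≈ 0); R is off by 37.7 km.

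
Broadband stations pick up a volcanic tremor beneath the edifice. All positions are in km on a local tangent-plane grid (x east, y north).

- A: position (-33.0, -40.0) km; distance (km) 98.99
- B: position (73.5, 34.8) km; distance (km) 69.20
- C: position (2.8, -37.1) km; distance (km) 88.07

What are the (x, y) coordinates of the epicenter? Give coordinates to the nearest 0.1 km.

x ≈ 6.2 km, y ≈ 50.9 km

Circle about each station: (x + 33.0)² + (y + 40.0)² = 98.99²; (x − 73.5)² + (y − 34.8)² = 69.20²; (x − 2.8)² + (y + 37.1)² = 88.07².
Subtracting the A equation from the B and C equations removes the quadratic terms:
213.0 x + 149.6 y = 8934.67
71.6 x + 5.8 y = 737.95
Solving the 2×2 system: x ≈ 6.2, y ≈ 50.9 km.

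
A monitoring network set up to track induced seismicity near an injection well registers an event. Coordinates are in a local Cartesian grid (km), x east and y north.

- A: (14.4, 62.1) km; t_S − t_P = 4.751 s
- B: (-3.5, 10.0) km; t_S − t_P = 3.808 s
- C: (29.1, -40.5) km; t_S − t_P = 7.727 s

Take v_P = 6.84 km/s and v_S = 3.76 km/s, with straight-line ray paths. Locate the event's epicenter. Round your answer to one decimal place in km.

(25.1, 23.9)

Distance from S−P lag: d = Δt · v_P v_S / (v_P − v_S) = Δt · (6.84·3.76)/(6.84−3.76) ≈ 8.3501·Δt.
So d_A = 39.67, d_B = 31.80, d_C = 64.52 km.
Circle about each station: (x − 14.4)² + (y − 62.1)² = 39.67²; (x + 3.5)² + (y − 10.0)² = 31.80²; (x − 29.1)² + (y + 40.5)² = 64.52².
Subtracting pairs of circle equations eliminates x²+y² and gives linear equations (the radical axes):
-35.8 x − 104.2 y = -3389.05
29.4 x − 205.2 y = -4165.83
Solving the 2×2 system: x ≈ 25.1, y ≈ 23.9 km.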